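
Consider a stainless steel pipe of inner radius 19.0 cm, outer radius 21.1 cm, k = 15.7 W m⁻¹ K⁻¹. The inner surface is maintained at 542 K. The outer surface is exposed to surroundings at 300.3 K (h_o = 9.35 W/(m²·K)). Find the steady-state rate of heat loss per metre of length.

Treat each layer as a resistance in series:
  R'_stainless steel = ln(0.211/0.190)/(2πk) = 0.1048/(2π·15.7) = 0.001063 m·K/W
  R'_conv,out = 1/(2πr h) = 1/(2π·0.211·9.35) = 0.08067 m·K/W
ΣR = 0.001063 + 0.08067 = 0.08173 m·K/W
Q' = ΔT/ΣR = (542 K − 300.3 K)/0.08173 = 2960 W/m

Q' = 2960 W/m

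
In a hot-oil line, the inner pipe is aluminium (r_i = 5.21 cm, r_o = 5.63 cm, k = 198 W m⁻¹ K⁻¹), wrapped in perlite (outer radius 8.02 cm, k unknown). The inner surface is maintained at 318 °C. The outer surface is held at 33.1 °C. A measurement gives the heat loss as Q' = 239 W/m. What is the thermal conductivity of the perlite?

k = 0.0472 W/m·K

ΣR = ΔT/Q' = |318 − 33.1|/239 = 1.192 m·K/W
Known resistances:
  R'_aluminium = ln(0.0563/0.0521)/(2πk) = 0.07753/(2π·198) = 6.232×10^-5 m·K/W
R_perlite = ΣR − ΣR_known = 1.192 − 6.232×10^-5 = 1.192 m·K/W
ln(r₂/r₁)/(2πk) = 1.192 ⇒ k = 0.3538/(2π·1.192) = 0.0472 W/m·K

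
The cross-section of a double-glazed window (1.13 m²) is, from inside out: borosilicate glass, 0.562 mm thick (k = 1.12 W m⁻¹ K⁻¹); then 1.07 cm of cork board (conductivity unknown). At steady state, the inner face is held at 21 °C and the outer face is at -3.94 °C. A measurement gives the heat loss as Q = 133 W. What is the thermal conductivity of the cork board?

ΣR = ΔT/Q = |21 − -3.94|/133 = 0.1875 K/W
Known resistances:
  R_borosilicate glass = L/(kA) = 5.62×10^-4/(1.12·1.13) = 4.441×10^-4 K/W
R_cork board = ΣR − ΣR_known = 0.1875 − 4.441×10^-4 = 0.1871 K/W
L/(kA) = 0.1871 ⇒ k = 0.0107/(0.1871·1.13) = 0.0506 W/m·K

k = 0.0506 W/m·K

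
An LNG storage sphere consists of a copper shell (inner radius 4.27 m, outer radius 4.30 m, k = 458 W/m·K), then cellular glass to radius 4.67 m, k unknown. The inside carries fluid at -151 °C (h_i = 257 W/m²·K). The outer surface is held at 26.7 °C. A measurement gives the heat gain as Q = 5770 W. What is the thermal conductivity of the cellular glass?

ΣR = ΔT/Q = |-151 − 26.7|/5770 = 0.03080 K/W
Known resistances:
  R_conv,in = 1/(4πr²h) = 1/(4π·4.27²·257) = 1.698×10^-5 K/W
  R_copper = (1/4.27 − 1/4.30)/(4πk) = 0.001634/(4π·458) = 2.839×10^-7 K/W
R_cellular glass = ΣR − ΣR_known = 0.03080 − 1.726×10^-5 = 0.03078 K/W
(1/r₁−1/r₂)/(4πk) = 0.03078 ⇒ k = 0.01843/(4π·0.03078) = 0.0476 W/m·K

k = 0.0476 W/m·K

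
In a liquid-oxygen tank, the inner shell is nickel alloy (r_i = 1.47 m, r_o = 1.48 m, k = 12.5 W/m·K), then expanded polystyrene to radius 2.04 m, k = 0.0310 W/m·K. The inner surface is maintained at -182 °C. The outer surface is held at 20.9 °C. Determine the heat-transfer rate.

Q = 426 W

Treat each layer as a resistance in series:
  R_nickel alloy = (1/1.47 − 1/1.48)/(4πk) = 0.004596/(4π·12.5) = 2.926×10^-5 K/W
  R_expanded polystyrene = (1/1.48 − 1/2.04)/(4πk) = 0.1855/(4π·0.0310) = 0.4761 K/W
ΣR = 2.926×10^-5 + 0.4761 = 0.4761 K/W
Q = ΔT/ΣR = (-182 °C − 20.9 °C)/0.4761 = -426 W
(Negative Q ⇒ heat flows inward; heat gain = 426 W.)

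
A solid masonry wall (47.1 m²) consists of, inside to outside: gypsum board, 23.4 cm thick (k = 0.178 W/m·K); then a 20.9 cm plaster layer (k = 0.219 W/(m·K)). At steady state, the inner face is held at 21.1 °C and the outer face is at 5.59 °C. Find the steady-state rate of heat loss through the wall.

Series thermal resistances, inner to outer:
  R_gypsum board = L/(kA) = 0.234/(0.178·47.1) = 0.02791 K/W
  R_plaster = L/(kA) = 0.209/(0.219·47.1) = 0.02026 K/W
ΣR = 0.02791 + 0.02026 = 0.04817 K/W
Q = ΔT/ΣR = (21.1 °C − 5.59 °C)/0.04817 = 322 W

Q = 322 W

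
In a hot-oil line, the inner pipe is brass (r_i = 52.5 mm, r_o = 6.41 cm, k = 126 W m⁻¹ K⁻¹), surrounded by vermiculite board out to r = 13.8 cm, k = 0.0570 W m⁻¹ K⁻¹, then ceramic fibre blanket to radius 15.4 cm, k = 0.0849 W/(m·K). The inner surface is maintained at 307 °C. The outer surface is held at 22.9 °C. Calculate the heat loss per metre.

Treat each layer as a resistance in series:
  R'_brass = ln(0.0641/0.0525)/(2πk) = 0.1996/(2π·126) = 2.522×10^-4 m·K/W
  R'_vermiculite board = ln(0.138/0.0641)/(2πk) = 0.7668/(2π·0.0570) = 2.141 m·K/W
  R'_ceramic fibre blanket = ln(0.154/0.138)/(2πk) = 0.1097/(2π·0.0849) = 0.2056 m·K/W
ΣR = 2.522×10^-4 + 2.141 + 0.2056 = 2.347 m·K/W
Q' = ΔT/ΣR = (307 °C − 22.9 °C)/2.347 = 121 W/m

Q' = 121 W/m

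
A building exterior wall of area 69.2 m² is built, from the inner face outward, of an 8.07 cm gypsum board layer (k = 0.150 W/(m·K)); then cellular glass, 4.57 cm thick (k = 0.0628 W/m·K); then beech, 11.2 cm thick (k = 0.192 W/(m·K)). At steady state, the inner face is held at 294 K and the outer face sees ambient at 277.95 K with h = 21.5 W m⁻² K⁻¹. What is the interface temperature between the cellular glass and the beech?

T = 283.3 K

Resistance network (inner→outer):
  R_gypsum board = L/(kA) = 0.0807/(0.150·69.2) = 0.007775 K/W
  R_cellular glass = L/(kA) = 0.0457/(0.0628·69.2) = 0.01052 K/W
  R_beech = L/(kA) = 0.112/(0.192·69.2) = 0.008430 K/W
  R_conv,out = 1/(hA) = 1/(21.5·69.2) = 6.721×10^-4 K/W
ΣR = 0.007775 + 0.01052 + 0.008430 + 6.721×10^-4 = 0.02740 K/W
Q = ΔT/ΣR = (294 K − 277.95 K)/0.02740 = 585.8 W
From the inner boundary to the cellular glass/beech interface, ΣR_partial = 0.01829 K/W.
T_interface = T_in − Q·ΣR_partial = 294 K − (585.8)(0.01829) = 283.3 K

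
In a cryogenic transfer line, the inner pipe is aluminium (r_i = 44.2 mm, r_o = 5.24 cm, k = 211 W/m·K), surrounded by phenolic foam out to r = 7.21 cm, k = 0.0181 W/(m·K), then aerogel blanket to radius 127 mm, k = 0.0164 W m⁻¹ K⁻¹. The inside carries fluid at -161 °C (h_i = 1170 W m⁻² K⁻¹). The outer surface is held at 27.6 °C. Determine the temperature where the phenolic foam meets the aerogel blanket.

Treat each layer as a resistance in series:
  R'_conv,in = 1/(2πr h) = 1/(2π·0.0442·1170) = 0.003078 m·K/W
  R'_aluminium = ln(0.0524/0.0442)/(2πk) = 0.1702/(2π·211) = 1.284×10^-4 m·K/W
  R'_phenolic foam = ln(0.0721/0.0524)/(2πk) = 0.3191/(2π·0.0181) = 2.806 m·K/W
  R'_aerogel blanket = ln(0.127/0.0721)/(2πk) = 0.5661/(2π·0.0164) = 5.494 m·K/W
ΣR = 0.003078 + 1.284×10^-4 + 2.806 + 5.494 = 8.303 m·K/W
Q' = ΔT/ΣR = (-161 °C − 27.6 °C)/8.303 = -22.71 W/m
From the inner boundary to the phenolic foam/aerogel blanket interface, ΣR_partial = 2.809 m·K/W.
T_interface = T_in − Q'·ΣR_partial = -161 °C − (-22.71)(2.809) = -97.2 °C

T = -97.2 °C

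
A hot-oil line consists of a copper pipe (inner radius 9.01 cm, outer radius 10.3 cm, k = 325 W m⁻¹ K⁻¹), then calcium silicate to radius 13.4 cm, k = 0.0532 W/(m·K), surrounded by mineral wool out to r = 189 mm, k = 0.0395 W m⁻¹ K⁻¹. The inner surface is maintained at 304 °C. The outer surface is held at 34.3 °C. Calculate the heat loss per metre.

Treat each layer as a resistance in series:
  R'_copper = ln(0.103/0.0901)/(2πk) = 0.1338/(2π·325) = 6.553×10^-5 m·K/W
  R'_calcium silicate = ln(0.134/0.103)/(2πk) = 0.2631/(2π·0.0532) = 0.7871 m·K/W
  R'_mineral wool = ln(0.189/0.134)/(2πk) = 0.3439/(2π·0.0395) = 1.386 m·K/W
ΣR = 6.553×10^-5 + 0.7871 + 1.386 = 2.173 m·K/W
Q' = ΔT/ΣR = (304 °C − 34.3 °C)/2.173 = 124 W/m

Q' = 124 W/m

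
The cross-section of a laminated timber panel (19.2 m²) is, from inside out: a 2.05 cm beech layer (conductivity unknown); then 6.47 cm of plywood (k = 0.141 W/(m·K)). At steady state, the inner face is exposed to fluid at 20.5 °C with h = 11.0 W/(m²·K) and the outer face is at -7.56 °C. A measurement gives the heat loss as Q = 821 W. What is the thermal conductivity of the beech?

k = 0.193 W/m·K

ΣR = ΔT/Q = |20.5 − -7.56|/821 = 0.03418 K/W
Known resistances:
  R_conv,in = 1/(hA) = 1/(11.0·19.2) = 0.004735 K/W
  R_plywood = L/(kA) = 0.0647/(0.141·19.2) = 0.02390 K/W
R_beech = ΣR − ΣR_known = 0.03418 − 0.02864 = 0.005540 K/W
L/(kA) = 0.005540 ⇒ k = 0.0205/(0.005540·19.2) = 0.193 W/m·K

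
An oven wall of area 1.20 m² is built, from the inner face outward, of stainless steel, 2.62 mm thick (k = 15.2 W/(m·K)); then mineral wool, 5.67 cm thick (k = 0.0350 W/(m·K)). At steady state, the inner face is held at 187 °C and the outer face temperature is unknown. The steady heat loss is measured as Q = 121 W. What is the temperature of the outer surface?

T_out = 23.6 °C

Series resistances:
  R_stainless steel = L/(kA) = 0.00262/(15.2·1.20) = 1.436×10^-4 K/W
  R_mineral wool = L/(kA) = 0.0567/(0.0350·1.20) = 1.350 K/W
ΣR = 1.350 K/W
ΔT = Q·ΣR = 121 × 1.350 = 163.4 K
Heat flows outward, so T_out = T_in − ΔT = 187 − 163.4 = 23.6 °C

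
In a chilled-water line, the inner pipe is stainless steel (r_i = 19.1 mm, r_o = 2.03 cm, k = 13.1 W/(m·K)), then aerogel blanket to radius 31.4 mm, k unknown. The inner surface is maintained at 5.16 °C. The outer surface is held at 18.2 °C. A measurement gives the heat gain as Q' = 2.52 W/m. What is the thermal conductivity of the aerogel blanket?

k = 0.0134 W/m·K

ΣR = ΔT/Q' = |5.16 − 18.2|/2.52 = 5.175 m·K/W
Known resistances:
  R'_stainless steel = ln(0.0203/0.0191)/(2πk) = 0.06093/(2π·13.1) = 7.403×10^-4 m·K/W
R_aerogel blanket = ΣR − ΣR_known = 5.175 − 7.403×10^-4 = 5.174 m·K/W
ln(r₂/r₁)/(2πk) = 5.174 ⇒ k = 0.4362/(2π·5.174) = 0.0134 W/m·K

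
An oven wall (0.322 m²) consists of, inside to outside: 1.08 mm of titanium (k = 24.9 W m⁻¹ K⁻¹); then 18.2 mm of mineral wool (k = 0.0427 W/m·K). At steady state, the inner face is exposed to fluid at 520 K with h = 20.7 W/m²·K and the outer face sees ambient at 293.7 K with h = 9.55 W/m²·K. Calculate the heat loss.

Treat each layer as a resistance in series:
  R_conv,in = 1/(hA) = 1/(20.7·0.322) = 0.1500 K/W
  R_titanium = L/(kA) = 0.00108/(24.9·0.322) = 1.347×10^-4 K/W
  R_mineral wool = L/(kA) = 0.0182/(0.0427·0.322) = 1.324 K/W
  R_conv,out = 1/(hA) = 1/(9.55·0.322) = 0.3252 K/W
ΣR = 0.1500 + 1.347×10^-4 + 1.324 + 0.3252 = 1.799 K/W
Q = ΔT/ΣR = (520 K − 293.7 K)/1.799 = 126 W

Q = 126 W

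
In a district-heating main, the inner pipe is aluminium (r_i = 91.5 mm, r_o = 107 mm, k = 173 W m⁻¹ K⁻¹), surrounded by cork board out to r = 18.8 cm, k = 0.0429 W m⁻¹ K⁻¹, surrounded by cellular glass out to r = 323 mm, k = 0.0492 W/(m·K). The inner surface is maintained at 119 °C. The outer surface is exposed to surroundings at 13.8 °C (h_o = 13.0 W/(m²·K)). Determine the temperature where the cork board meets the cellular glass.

Resistance network (inner→outer):
  R'_aluminium = ln(0.107/0.0915)/(2πk) = 0.1565/(2π·173) = 1.440×10^-4 m·K/W
  R'_cork board = ln(0.188/0.107)/(2πk) = 0.5636/(2π·0.0429) = 2.091 m·K/W
  R'_cellular glass = ln(0.323/0.188)/(2πk) = 0.5412/(2π·0.0492) = 1.751 m·K/W
  R'_conv,out = 1/(2πr h) = 1/(2π·0.323·13.0) = 0.03790 m·K/W
ΣR = 1.440×10^-4 + 2.091 + 1.751 + 0.03790 = 3.880 m·K/W
Q' = ΔT/ΣR = (119 °C − 13.8 °C)/3.880 = 27.11 W/m
From the inner boundary to the cork board/cellular glass interface, ΣR_partial = 2.091 m·K/W.
T_interface = T_in − Q'·ΣR_partial = 119 °C − (27.11)(2.091) = 62.3 °C

T = 62.3 °C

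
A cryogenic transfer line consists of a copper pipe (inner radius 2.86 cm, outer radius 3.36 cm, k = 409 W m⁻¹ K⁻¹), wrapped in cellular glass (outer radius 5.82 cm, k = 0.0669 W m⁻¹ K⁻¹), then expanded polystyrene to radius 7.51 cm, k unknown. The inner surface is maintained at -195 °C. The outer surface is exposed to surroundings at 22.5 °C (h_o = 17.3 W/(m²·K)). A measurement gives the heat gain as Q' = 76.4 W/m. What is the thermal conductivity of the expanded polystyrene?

ΣR = ΔT/Q' = |-195 − 22.5|/76.4 = 2.847 m·K/W
Known resistances:
  R'_copper = ln(0.0336/0.0286)/(2πk) = 0.1611/(2π·409) = 6.270×10^-5 m·K/W
  R'_cellular glass = ln(0.0582/0.0336)/(2πk) = 0.5494/(2π·0.0669) = 1.307 m·K/W
  R'_conv,out = 1/(2πr h) = 1/(2π·0.0751·17.3) = 0.1225 m·K/W
R_expanded polystyrene = ΣR − ΣR_known = 2.847 − 1.430 = 1.417 m·K/W
ln(r₂/r₁)/(2πk) = 1.417 ⇒ k = 0.2549/(2π·1.417) = 0.0286 W/m·K

k = 0.0286 W/m·K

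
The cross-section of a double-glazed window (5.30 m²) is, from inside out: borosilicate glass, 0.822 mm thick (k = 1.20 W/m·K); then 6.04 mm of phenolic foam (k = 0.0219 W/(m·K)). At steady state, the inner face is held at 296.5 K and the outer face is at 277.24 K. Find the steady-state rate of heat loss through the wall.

Q = 369 W

Resistance network (inner→outer):
  R_borosilicate glass = L/(kA) = 8.22×10^-4/(1.20·5.30) = 1.292×10^-4 K/W
  R_phenolic foam = L/(kA) = 0.00604/(0.0219·5.30) = 0.05204 K/W
ΣR = 1.292×10^-4 + 0.05204 = 0.05217 K/W
Q = ΔT/ΣR = (296.5 K − 277.24 K)/0.05217 = 369 W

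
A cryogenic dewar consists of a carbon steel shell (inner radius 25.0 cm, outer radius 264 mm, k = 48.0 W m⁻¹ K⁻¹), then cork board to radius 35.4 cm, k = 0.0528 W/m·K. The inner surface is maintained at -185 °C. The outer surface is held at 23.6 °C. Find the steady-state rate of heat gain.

Q = 144 W

Series thermal resistances, inner to outer:
  R_carbon steel = (1/0.250 − 1/0.264)/(4πk) = 0.2121/(4π·48.0) = 3.517×10^-4 K/W
  R_cork board = (1/0.264 − 1/0.354)/(4πk) = 0.9630/(4π·0.0528) = 1.451 K/W
ΣR = 3.517×10^-4 + 1.451 = 1.451 K/W
Q = ΔT/ΣR = (-185 °C − 23.6 °C)/1.451 = -144 W
(Negative Q ⇒ heat flows inward; heat gain = 144 W.)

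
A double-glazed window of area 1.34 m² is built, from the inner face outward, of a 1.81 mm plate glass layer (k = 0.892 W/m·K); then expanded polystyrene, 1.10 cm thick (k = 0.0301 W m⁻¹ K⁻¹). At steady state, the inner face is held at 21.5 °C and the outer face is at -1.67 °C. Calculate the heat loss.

Q = 84.5 W

Series thermal resistances, inner to outer:
  R_plate glass = L/(kA) = 0.00181/(0.892·1.34) = 0.001514 K/W
  R_expanded polystyrene = L/(kA) = 0.0110/(0.0301·1.34) = 0.2727 K/W
ΣR = 0.001514 + 0.2727 = 0.2742 K/W
Q = ΔT/ΣR = (21.5 °C − -1.67 °C)/0.2742 = 84.5 W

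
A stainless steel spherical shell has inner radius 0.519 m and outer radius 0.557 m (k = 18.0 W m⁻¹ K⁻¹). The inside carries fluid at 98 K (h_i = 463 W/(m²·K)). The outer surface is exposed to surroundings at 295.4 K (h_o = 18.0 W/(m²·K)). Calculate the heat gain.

Treat each layer as a resistance in series:
  R_conv,in = 1/(4πr²h) = 1/(4π·0.519²·463) = 6.381×10^-4 K/W
  R_stainless steel = (1/0.519 − 1/0.557)/(4πk) = 0.1315/(4π·18.0) = 5.811×10^-4 K/W
  R_conv,out = 1/(4πr²h) = 1/(4π·0.557²·18.0) = 0.01425 K/W
ΣR = 6.381×10^-4 + 5.811×10^-4 + 0.01425 = 0.01547 K/W
Q = ΔT/ΣR = (98 K − 295.4 K)/0.01547 = -12800 W
(Negative Q ⇒ heat flows inward; heat gain = 12800 W.)

Q = 12.8 kW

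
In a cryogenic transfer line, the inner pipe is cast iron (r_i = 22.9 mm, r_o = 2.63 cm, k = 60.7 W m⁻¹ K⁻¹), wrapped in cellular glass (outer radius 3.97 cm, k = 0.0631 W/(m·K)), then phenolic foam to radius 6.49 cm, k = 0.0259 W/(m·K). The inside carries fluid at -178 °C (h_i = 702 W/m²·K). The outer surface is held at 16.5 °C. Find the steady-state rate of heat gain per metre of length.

Q' = 47.8 W/m

Series thermal resistances, inner to outer:
  R'_conv,in = 1/(2πr h) = 1/(2π·0.0229·702) = 0.009900 m·K/W
  R'_cast iron = ln(0.0263/0.0229)/(2πk) = 0.1384/(2π·60.7) = 3.630×10^-4 m·K/W
  R'_cellular glass = ln(0.0397/0.0263)/(2πk) = 0.4118/(2π·0.0631) = 1.039 m·K/W
  R'_phenolic foam = ln(0.0649/0.0397)/(2πk) = 0.4915/(2π·0.0259) = 3.020 m·K/W
ΣR = 0.009900 + 3.630×10^-4 + 1.039 + 3.020 = 4.069 m·K/W
Q' = ΔT/ΣR = (-178 °C − 16.5 °C)/4.069 = -47.8 W/m
(Negative Q' ⇒ heat flows inward; heat gain = 47.8 W/m.)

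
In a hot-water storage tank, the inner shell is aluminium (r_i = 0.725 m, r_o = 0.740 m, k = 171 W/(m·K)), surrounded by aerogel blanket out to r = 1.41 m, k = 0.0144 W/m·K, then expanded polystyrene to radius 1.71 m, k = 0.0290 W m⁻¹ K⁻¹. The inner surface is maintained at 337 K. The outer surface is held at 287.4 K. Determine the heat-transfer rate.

Treat each layer as a resistance in series:
  R_aluminium = (1/0.725 − 1/0.740)/(4πk) = 0.02796/(4π·171) = 1.301×10^-5 K/W
  R_aerogel blanket = (1/0.740 − 1/1.41)/(4πk) = 0.6421/(4π·0.0144) = 3.549 K/W
  R_expanded polystyrene = (1/1.41 − 1/1.71)/(4πk) = 0.1244/(4π·0.0290) = 0.3414 K/W
ΣR = 1.301×10^-5 + 3.549 + 0.3414 = 3.890 K/W
Q = ΔT/ΣR = (337 K − 287.4 K)/3.890 = 12.8 W

Q = 12.8 W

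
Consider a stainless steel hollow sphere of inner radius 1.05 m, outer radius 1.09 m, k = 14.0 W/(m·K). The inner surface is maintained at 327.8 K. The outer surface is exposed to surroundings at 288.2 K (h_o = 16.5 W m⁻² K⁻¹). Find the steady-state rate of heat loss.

Resistance network (inner→outer):
  R_stainless steel = (1/1.05 − 1/1.09)/(4πk) = 0.03495/(4π·14.0) = 1.987×10^-4 K/W
  R_conv,out = 1/(4πr²h) = 1/(4π·1.09²·16.5) = 0.004059 K/W
ΣR = 1.987×10^-4 + 0.004059 = 0.004258 K/W
Q = ΔT/ΣR = (327.8 K − 288.2 K)/0.004258 = 9300 W

Q = 9300 W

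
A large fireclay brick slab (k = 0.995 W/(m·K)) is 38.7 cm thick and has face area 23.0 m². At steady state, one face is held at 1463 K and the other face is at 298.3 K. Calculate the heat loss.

Q = 68900 W

Q = kA·ΔT/L = 0.995 × 23.0 × |1463 K − 298.3 K| / 0.387 = 68900 W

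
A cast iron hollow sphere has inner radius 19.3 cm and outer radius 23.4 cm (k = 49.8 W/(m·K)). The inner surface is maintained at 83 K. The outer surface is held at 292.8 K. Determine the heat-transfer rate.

Q = 4πk·ΔT/(1/r₁ − 1/r₂) = 4π × 49.8 × 209.8 / (1/0.193 − 1/0.234) = 1.45×10^5 W

Q = 145 kW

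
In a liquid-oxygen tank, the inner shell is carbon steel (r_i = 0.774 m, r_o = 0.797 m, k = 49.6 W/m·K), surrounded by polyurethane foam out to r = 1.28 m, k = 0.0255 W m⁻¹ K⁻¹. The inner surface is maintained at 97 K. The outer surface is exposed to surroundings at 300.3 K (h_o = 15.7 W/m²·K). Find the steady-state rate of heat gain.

Series thermal resistances, inner to outer:
  R_carbon steel = (1/0.774 − 1/0.797)/(4πk) = 0.03728/(4π·49.6) = 5.982×10^-5 K/W
  R_polyurethane foam = (1/0.797 − 1/1.28)/(4πk) = 0.4735/(4π·0.0255) = 1.478 K/W
  R_conv,out = 1/(4πr²h) = 1/(4π·1.28²·15.7) = 0.003094 K/W
ΣR = 5.982×10^-5 + 1.478 + 0.003094 = 1.481 K/W
Q = ΔT/ΣR = (97 K − 300.3 K)/1.481 = -137 W
(Negative Q ⇒ heat flows inward; heat gain = 137 W.)

Q = 137 W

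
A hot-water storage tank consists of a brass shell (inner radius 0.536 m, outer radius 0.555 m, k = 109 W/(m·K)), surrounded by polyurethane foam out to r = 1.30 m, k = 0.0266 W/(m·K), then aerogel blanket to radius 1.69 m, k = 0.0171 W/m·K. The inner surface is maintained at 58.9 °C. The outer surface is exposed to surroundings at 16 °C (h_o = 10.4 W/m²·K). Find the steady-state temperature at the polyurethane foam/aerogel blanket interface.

Treat each layer as a resistance in series:
  R_brass = (1/0.536 − 1/0.555)/(4πk) = 0.06387/(4π·109) = 4.663×10^-5 K/W
  R_polyurethane foam = (1/0.555 − 1/1.30)/(4πk) = 1.033/(4π·0.0266) = 3.089 K/W
  R_aerogel blanket = (1/1.30 − 1/1.69)/(4πk) = 0.1775/(4π·0.0171) = 0.8261 K/W
  R_conv,out = 1/(4πr²h) = 1/(4π·1.69²·10.4) = 0.002679 K/W
ΣR = 4.663×10^-5 + 3.089 + 0.8261 + 0.002679 = 3.918 K/W
Q = ΔT/ΣR = (58.9 °C − 16 °C)/3.918 = 10.95 W
From the inner boundary to the polyurethane foam/aerogel blanket interface, ΣR_partial = 3.089 K/W.
T_interface = T_in − Q·ΣR_partial = 58.9 °C − (10.95)(3.089) = 25.1 °C

T = 25.1 °C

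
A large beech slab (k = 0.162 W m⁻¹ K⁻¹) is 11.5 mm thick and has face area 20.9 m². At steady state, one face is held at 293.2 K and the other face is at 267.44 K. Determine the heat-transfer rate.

Q = kA·ΔT/L = 0.162 × 20.9 × |293.2 K − 267.44 K| / 0.0115 = 7580 W

Q = 7.58 kW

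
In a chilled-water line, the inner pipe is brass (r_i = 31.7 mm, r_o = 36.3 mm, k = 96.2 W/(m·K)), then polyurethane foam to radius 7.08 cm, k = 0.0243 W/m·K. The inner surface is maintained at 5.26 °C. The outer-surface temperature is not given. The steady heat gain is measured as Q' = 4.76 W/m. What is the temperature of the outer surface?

T_out = 26.1 °C

Series resistances:
  R'_brass = ln(0.0363/0.0317)/(2πk) = 0.1355/(2π·96.2) = 2.242×10^-4 m·K/W
  R'_polyurethane foam = ln(0.0708/0.0363)/(2πk) = 0.6680/(2π·0.0243) = 4.375 m·K/W
ΣR = 4.376 m·K/W
ΔT = Q'·ΣR = 4.76 × 4.376 = 20.83 K
Heat flows inward, so T_out = T_in + ΔT = 5.26 + 20.83 = 26.1 °C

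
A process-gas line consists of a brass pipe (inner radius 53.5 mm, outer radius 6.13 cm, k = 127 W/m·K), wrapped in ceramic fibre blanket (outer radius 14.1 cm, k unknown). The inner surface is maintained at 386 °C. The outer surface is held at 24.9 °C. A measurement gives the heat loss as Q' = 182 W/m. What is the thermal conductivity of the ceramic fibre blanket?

k = 0.0668 W/m·K

ΣR = ΔT/Q' = |386 − 24.9|/182 = 1.984 m·K/W
Known resistances:
  R'_brass = ln(0.0613/0.0535)/(2πk) = 0.1361/(2π·127) = 1.706×10^-4 m·K/W
R_ceramic fibre blanket = ΣR − ΣR_known = 1.984 − 1.706×10^-4 = 1.984 m·K/W
ln(r₂/r₁)/(2πk) = 1.984 ⇒ k = 0.8330/(2π·1.984) = 0.0668 W/m·K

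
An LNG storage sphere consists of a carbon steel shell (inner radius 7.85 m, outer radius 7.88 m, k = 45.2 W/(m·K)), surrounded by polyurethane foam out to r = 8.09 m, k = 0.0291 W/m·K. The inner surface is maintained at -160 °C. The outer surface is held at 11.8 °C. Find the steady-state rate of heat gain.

Q = 19.1 kW

Treat each layer as a resistance in series:
  R_carbon steel = (1/7.85 − 1/7.88)/(4πk) = 4.850×10^-4/(4π·45.2) = 8.538×10^-7 K/W
  R_polyurethane foam = (1/7.88 − 1/8.09)/(4πk) = 0.003294/(4π·0.0291) = 0.009008 K/W
ΣR = 8.538×10^-7 + 0.009008 = 0.009009 K/W
Q = ΔT/ΣR = (-160 °C − 11.8 °C)/0.009009 = -19100 W
(Negative Q ⇒ heat flows inward; heat gain = 19100 W.)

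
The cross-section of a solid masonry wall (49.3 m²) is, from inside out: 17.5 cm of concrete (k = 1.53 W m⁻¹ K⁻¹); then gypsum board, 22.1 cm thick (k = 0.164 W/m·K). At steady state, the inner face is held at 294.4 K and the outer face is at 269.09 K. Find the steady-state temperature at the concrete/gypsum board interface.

Treat each layer as a resistance in series:
  R_concrete = L/(kA) = 0.175/(1.53·49.3) = 0.002320 K/W
  R_gypsum board = L/(kA) = 0.221/(0.164·49.3) = 0.02733 K/W
ΣR = 0.002320 + 0.02733 = 0.02965 K/W
Q = ΔT/ΣR = (294.4 K − 269.09 K)/0.02965 = 853.6 W
From the inner boundary to the concrete/gypsum board interface, ΣR_partial = 0.002320 K/W.
T_interface = T_in − Q·ΣR_partial = 294.4 K − (853.6)(0.002320) = 292.4 K

T = 292.4 K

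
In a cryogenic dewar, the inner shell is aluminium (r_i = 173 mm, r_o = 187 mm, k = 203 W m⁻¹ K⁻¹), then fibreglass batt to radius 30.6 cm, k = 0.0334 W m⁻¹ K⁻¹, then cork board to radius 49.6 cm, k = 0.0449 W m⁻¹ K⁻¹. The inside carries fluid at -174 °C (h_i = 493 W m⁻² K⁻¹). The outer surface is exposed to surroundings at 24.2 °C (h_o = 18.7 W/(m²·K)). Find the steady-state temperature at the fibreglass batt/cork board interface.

T = -37.4 °C

Series thermal resistances, inner to outer:
  R_conv,in = 1/(4πr²h) = 1/(4π·0.173²·493) = 0.005393 K/W
  R_aluminium = (1/0.173 − 1/0.187)/(4πk) = 0.4328/(4π·203) = 1.696×10^-4 K/W
  R_fibreglass batt = (1/0.187 − 1/0.306)/(4πk) = 2.080/(4π·0.0334) = 4.955 K/W
  R_cork board = (1/0.306 − 1/0.496)/(4πk) = 1.252/(4π·0.0449) = 2.219 K/W
  R_conv,out = 1/(4πr²h) = 1/(4π·0.496²·18.7) = 0.01730 K/W
ΣR = 0.005393 + 1.696×10^-4 + 4.955 + 2.219 + 0.01730 = 7.197 K/W
Q = ΔT/ΣR = (-174 °C − 24.2 °C)/7.197 = -27.54 W
From the inner boundary to the fibreglass batt/cork board interface, ΣR_partial = 4.961 K/W.
T_interface = T_in − Q·ΣR_partial = -174 °C − (-27.54)(4.961) = -37.4 °C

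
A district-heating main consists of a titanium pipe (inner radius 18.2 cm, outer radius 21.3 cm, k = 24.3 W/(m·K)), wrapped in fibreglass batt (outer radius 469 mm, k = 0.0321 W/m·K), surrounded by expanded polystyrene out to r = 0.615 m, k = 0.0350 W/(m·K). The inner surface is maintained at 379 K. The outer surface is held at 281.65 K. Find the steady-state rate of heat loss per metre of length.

Q' = 18.9 W/m

Treat each layer as a resistance in series:
  R'_titanium = ln(0.213/0.182)/(2πk) = 0.1573/(2π·24.3) = 0.001030 m·K/W
  R'_fibreglass batt = ln(0.469/0.213)/(2πk) = 0.7893/(2π·0.0321) = 3.913 m·K/W
  R'_expanded polystyrene = ln(0.615/0.469)/(2πk) = 0.2710/(2π·0.0350) = 1.232 m·K/W
ΣR = 0.001030 + 3.913 + 1.232 = 5.146 m·K/W
Q' = ΔT/ΣR = (379 K − 281.65 K)/5.146 = 18.9 W/m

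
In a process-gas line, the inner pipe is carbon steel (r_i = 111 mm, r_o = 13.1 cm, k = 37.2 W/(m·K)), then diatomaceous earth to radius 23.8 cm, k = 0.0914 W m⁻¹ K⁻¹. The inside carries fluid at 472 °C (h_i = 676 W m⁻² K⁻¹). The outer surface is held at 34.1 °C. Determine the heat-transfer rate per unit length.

Q' = 420 W/m

Resistance network (inner→outer):
  R'_conv,in = 1/(2πr h) = 1/(2π·0.111·676) = 0.002121 m·K/W
  R'_carbon steel = ln(0.131/0.111)/(2πk) = 0.1657/(2π·37.2) = 7.088×10^-4 m·K/W
  R'_diatomaceous earth = ln(0.238/0.131)/(2πk) = 0.5971/(2π·0.0914) = 1.040 m·K/W
ΣR = 0.002121 + 7.088×10^-4 + 1.040 = 1.043 m·K/W
Q' = ΔT/ΣR = (472 °C − 34.1 °C)/1.043 = 420 W/m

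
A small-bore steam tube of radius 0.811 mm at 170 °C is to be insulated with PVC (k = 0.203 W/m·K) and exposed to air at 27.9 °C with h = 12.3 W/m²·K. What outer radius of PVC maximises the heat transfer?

r_cr = 1.65 cm

For a cylinder, r_cr = k_ins/h = 0.203/12.3 = 0.0165 m = 1.65 cm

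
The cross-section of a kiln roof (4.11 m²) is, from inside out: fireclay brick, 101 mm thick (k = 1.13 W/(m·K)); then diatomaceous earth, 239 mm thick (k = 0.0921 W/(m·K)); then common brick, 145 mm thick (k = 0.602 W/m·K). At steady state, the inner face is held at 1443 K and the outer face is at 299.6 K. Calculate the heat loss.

Q = 1610 W

Treat each layer as a resistance in series:
  R_fireclay brick = L/(kA) = 0.101/(1.13·4.11) = 0.02175 K/W
  R_diatomaceous earth = L/(kA) = 0.239/(0.0921·4.11) = 0.6314 K/W
  R_common brick = L/(kA) = 0.145/(0.602·4.11) = 0.05860 K/W
ΣR = 0.02175 + 0.6314 + 0.05860 = 0.7117 K/W
Q = ΔT/ΣR = (1443 K − 299.6 K)/0.7117 = 1610 W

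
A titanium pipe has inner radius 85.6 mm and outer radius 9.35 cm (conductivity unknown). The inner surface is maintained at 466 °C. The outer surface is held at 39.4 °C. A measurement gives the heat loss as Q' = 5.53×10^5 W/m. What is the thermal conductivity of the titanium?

ΣR = ΔT/Q' = |466 − 39.4|/5.53×10^5 = 7.714×10^-4 m·K/W
ln(r₂/r₁)/(2πk) = 7.714×10^-4 ⇒ k = 0.08828/(2π·7.714×10^-4) = 18.2 W/m·K

k = 18.2 W/m·K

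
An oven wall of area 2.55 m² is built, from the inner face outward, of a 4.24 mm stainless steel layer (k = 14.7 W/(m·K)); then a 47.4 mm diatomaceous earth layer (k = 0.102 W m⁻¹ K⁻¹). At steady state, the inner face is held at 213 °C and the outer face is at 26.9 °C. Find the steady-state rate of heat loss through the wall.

Resistance network (inner→outer):
  R_stainless steel = L/(kA) = 0.00424/(14.7·2.55) = 1.131×10^-4 K/W
  R_diatomaceous earth = L/(kA) = 0.0474/(0.102·2.55) = 0.1822 K/W
ΣR = 1.131×10^-4 + 0.1822 = 0.1823 K/W
Q = ΔT/ΣR = (213 °C − 26.9 °C)/0.1823 = 1020 W

Q = 1020 W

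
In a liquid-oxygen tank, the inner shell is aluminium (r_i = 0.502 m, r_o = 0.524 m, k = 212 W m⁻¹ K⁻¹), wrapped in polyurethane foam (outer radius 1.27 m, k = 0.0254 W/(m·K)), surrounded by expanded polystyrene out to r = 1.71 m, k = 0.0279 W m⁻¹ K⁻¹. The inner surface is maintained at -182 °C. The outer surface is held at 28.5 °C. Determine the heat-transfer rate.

Series thermal resistances, inner to outer:
  R_aluminium = (1/0.502 − 1/0.524)/(4πk) = 0.08363/(4π·212) = 3.139×10^-5 K/W
  R_polyurethane foam = (1/0.524 − 1/1.27)/(4πk) = 1.121/(4π·0.0254) = 3.512 K/W
  R_expanded polystyrene = (1/1.27 − 1/1.71)/(4πk) = 0.2026/(4π·0.0279) = 0.5779 K/W
ΣR = 3.139×10^-5 + 3.512 + 0.5779 = 4.090 K/W
Q = ΔT/ΣR = (-182 °C − 28.5 °C)/4.090 = -51.5 W
(Negative Q ⇒ heat flows inward; heat gain = 51.5 W.)

Q = 51.5 W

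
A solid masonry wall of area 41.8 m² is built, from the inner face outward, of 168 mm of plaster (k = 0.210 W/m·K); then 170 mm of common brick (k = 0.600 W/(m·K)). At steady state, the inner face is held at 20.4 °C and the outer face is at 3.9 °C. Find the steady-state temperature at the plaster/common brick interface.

T = 8.22 °C

Resistance network (inner→outer):
  R_plaster = L/(kA) = 0.168/(0.210·41.8) = 0.01914 K/W
  R_common brick = L/(kA) = 0.170/(0.600·41.8) = 0.006778 K/W
ΣR = 0.01914 + 0.006778 = 0.02592 K/W
Q = ΔT/ΣR = (20.4 °C − 3.9 °C)/0.02592 = 636.6 W
From the inner boundary to the plaster/common brick interface, ΣR_partial = 0.01914 K/W.
T_interface = T_in − Q·ΣR_partial = 20.4 °C − (636.6)(0.01914) = 8.22 °C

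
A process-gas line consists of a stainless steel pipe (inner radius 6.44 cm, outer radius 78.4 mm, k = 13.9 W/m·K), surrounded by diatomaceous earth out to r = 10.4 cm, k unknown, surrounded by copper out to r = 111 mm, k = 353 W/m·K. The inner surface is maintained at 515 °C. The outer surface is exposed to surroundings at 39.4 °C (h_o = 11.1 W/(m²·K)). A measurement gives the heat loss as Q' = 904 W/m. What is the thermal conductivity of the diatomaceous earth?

ΣR = ΔT/Q' = |515 − 39.4|/904 = 0.5261 m·K/W
Known resistances:
  R'_stainless steel = ln(0.0784/0.0644)/(2πk) = 0.1967/(2π·13.9) = 0.002252 m·K/W
  R'_copper = ln(0.111/0.104)/(2πk) = 0.06514/(2π·353) = 2.937×10^-5 m·K/W
  R'_conv,out = 1/(2πr h) = 1/(2π·0.111·11.1) = 0.1292 m·K/W
R_diatomaceous earth = ΣR − ΣR_known = 0.5261 − 0.1315 = 0.3946 m·K/W
ln(r₂/r₁)/(2πk) = 0.3946 ⇒ k = 0.2826/(2π·0.3946) = 0.114 W/m·K

k = 0.114 W/m·K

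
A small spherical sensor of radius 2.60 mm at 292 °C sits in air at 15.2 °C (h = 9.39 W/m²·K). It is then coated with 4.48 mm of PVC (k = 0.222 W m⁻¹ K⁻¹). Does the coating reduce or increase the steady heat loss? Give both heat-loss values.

increases: 0.221 → 1.08 W

Critical radius for a sphere: r_cr = 2k/h = 0.0473 m = 4.73 cm.
Outer radius after coating: r₂ = 0.00260 + 0.00448 = 0.00708 m.
Since r₁ < r_cr and r₂ ≤ r_cr, the coating moves toward the maximum at r_cr — heat loss rises.
Bare: R = 1/(4πr₁²h) = 1254 K/W; Q = 276.8/1254 = 0.221 W.
Coated: R = R_cond + R_conv = 256.3 K/W; Q = 276.8/256.3 = 1.08 W.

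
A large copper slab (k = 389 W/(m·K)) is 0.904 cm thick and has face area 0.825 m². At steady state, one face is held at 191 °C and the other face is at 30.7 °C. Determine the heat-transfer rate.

Q = 5.69×10^6 W

Q = kA·ΔT/L = 389 × 0.825 × |191 °C − 30.7 °C| / 0.00904 = 5.69×10^6 W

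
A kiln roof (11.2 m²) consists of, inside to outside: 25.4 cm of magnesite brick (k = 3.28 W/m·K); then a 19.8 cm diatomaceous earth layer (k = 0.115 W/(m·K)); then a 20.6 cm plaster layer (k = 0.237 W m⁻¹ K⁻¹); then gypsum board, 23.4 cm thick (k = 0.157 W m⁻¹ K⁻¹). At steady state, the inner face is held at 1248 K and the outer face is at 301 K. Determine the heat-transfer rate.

Resistance network (inner→outer):
  R_magnesite brick = L/(kA) = 0.254/(3.28·11.2) = 0.006914 K/W
  R_diatomaceous earth = L/(kA) = 0.198/(0.115·11.2) = 0.1537 K/W
  R_plaster = L/(kA) = 0.206/(0.237·11.2) = 0.07761 K/W
  R_gypsum board = L/(kA) = 0.234/(0.157·11.2) = 0.1331 K/W
ΣR = 0.006914 + 0.1537 + 0.07761 + 0.1331 = 0.3713 K/W
Q = ΔT/ΣR = (1248 K − 301 K)/0.3713 = 2550 W

Q = 2.55 kW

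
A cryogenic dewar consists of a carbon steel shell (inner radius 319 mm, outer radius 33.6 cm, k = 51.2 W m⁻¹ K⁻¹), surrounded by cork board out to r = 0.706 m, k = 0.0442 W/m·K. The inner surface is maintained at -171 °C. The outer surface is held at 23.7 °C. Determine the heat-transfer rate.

Q = 69.3 W

Series thermal resistances, inner to outer:
  R_carbon steel = (1/0.319 − 1/0.336)/(4πk) = 0.1586/(4π·51.2) = 2.465×10^-4 K/W
  R_cork board = (1/0.336 − 1/0.706)/(4πk) = 1.560/(4π·0.0442) = 2.808 K/W
ΣR = 2.465×10^-4 + 2.808 = 2.808 K/W
Q = ΔT/ΣR = (-171 °C − 23.7 °C)/2.808 = -69.3 W
(Negative Q ⇒ heat flows inward; heat gain = 69.3 W.)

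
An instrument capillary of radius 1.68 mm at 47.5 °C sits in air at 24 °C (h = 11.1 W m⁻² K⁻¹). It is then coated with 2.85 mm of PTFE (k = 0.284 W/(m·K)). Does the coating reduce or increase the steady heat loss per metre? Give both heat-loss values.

increases: 2.75 → 6.32 W/m

Critical radius for a cylinder: r_cr = k/h = 0.0256 m = 2.56 cm.
Outer radius after coating: r₂ = 0.00168 + 0.00285 = 0.00453 m.
Since r₁ < r_cr and r₂ ≤ r_cr, the coating moves toward the maximum at r_cr — heat loss rises.
Bare: R = 1/(2πr₁h) = 8.535 m·K/W; Q = 23.5/8.535 = 2.75 W/m.
Coated: R = R_cond + R_conv = 3.721 m·K/W; Q = 23.5/3.721 = 6.32 W/m.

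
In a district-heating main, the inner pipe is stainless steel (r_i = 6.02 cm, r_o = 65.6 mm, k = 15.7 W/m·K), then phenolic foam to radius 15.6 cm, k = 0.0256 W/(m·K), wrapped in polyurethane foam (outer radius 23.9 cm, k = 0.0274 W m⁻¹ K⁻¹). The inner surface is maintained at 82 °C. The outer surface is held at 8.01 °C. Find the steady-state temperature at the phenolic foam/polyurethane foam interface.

T = 31.3 °C

Treat each layer as a resistance in series:
  R'_stainless steel = ln(0.0656/0.0602)/(2πk) = 0.08590/(2π·15.7) = 8.708×10^-4 m·K/W
  R'_phenolic foam = ln(0.156/0.0656)/(2πk) = 0.8663/(2π·0.0256) = 5.386 m·K/W
  R'_polyurethane foam = ln(0.239/0.156)/(2πk) = 0.4266/(2π·0.0274) = 2.478 m·K/W
ΣR = 8.708×10^-4 + 5.386 + 2.478 = 7.865 m·K/W
Q' = ΔT/ΣR = (82 °C − 8.01 °C)/7.865 = 9.408 W/m
From the inner boundary to the phenolic foam/polyurethane foam interface, ΣR_partial = 5.387 m·K/W.
T_interface = T_in − Q'·ΣR_partial = 82 °C − (9.408)(5.387) = 31.3 °C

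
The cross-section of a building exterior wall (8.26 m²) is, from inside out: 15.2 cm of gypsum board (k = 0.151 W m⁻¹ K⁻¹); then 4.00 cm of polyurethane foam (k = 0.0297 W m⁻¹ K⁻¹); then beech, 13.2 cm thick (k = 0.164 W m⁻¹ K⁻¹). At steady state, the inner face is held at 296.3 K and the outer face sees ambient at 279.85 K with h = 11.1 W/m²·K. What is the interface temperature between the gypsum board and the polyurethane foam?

T = 291.2 K

Series thermal resistances, inner to outer:
  R_gypsum board = L/(kA) = 0.152/(0.151·8.26) = 0.1219 K/W
  R_polyurethane foam = L/(kA) = 0.0400/(0.0297·8.26) = 0.1631 K/W
  R_beech = L/(kA) = 0.132/(0.164·8.26) = 0.09744 K/W
  R_conv,out = 1/(hA) = 1/(11.1·8.26) = 0.01091 K/W
ΣR = 0.1219 + 0.1631 + 0.09744 + 0.01091 = 0.3933 K/W
Q = ΔT/ΣR = (296.3 K − 279.85 K)/0.3933 = 41.83 W
From the inner boundary to the gypsum board/polyurethane foam interface, ΣR_partial = 0.1219 K/W.
T_interface = T_in − Q·ΣR_partial = 296.3 K − (41.83)(0.1219) = 291.2 K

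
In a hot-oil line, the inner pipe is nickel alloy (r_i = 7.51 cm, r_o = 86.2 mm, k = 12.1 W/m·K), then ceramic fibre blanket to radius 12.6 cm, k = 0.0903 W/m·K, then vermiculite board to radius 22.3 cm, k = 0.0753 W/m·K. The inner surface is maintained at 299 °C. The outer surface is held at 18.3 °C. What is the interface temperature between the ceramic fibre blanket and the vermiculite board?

Series thermal resistances, inner to outer:
  R'_nickel alloy = ln(0.0862/0.0751)/(2πk) = 0.1378/(2π·12.1) = 0.001813 m·K/W
  R'_ceramic fibre blanket = ln(0.126/0.0862)/(2πk) = 0.3796/(2π·0.0903) = 0.6691 m·K/W
  R'_vermiculite board = ln(0.223/0.126)/(2πk) = 0.5709/(2π·0.0753) = 1.207 m·K/W
ΣR = 0.001813 + 0.6691 + 1.207 = 1.878 m·K/W
Q' = ΔT/ΣR = (299 °C − 18.3 °C)/1.878 = 149.5 W/m
From the inner boundary to the ceramic fibre blanket/vermiculite board interface, ΣR_partial = 0.6709 m·K/W.
T_interface = T_in − Q'·ΣR_partial = 299 °C − (149.5)(0.6709) = 199 °C

T = 199 °C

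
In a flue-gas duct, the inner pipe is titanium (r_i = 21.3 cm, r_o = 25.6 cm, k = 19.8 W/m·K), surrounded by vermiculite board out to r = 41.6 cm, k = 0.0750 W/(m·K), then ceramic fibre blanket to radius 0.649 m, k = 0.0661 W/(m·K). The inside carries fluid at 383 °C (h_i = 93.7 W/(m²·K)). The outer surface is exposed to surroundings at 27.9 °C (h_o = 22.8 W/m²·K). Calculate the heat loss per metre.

Series thermal resistances, inner to outer:
  R'_conv,in = 1/(2πr h) = 1/(2π·0.213·93.7) = 0.007974 m·K/W
  R'_titanium = ln(0.256/0.213)/(2πk) = 0.1839/(2π·19.8) = 0.001478 m·K/W
  R'_vermiculite board = ln(0.416/0.256)/(2πk) = 0.4855/(2π·0.0750) = 1.030 m·K/W
  R'_ceramic fibre blanket = ln(0.649/0.416)/(2πk) = 0.4447/(2π·0.0661) = 1.071 m·K/W
  R'_conv,out = 1/(2πr h) = 1/(2π·0.649·22.8) = 0.01076 m·K/W
ΣR = 0.007974 + 0.001478 + 1.030 + 1.071 + 0.01076 = 2.121 m·K/W
Q' = ΔT/ΣR = (383 °C − 27.9 °C)/2.121 = 167 W/m

Q' = 167 W/m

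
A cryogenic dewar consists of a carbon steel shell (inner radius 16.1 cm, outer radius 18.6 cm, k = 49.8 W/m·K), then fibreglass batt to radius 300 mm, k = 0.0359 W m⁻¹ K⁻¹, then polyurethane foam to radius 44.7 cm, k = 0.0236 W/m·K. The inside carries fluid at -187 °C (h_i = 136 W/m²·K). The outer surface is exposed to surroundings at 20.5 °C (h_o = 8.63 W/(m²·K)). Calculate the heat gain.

Q = 25.0 W

Treat each layer as a resistance in series:
  R_conv,in = 1/(4πr²h) = 1/(4π·0.161²·136) = 0.02257 K/W
  R_carbon steel = (1/0.161 − 1/0.186)/(4πk) = 0.8348/(4π·49.8) = 0.001334 K/W
  R_fibreglass batt = (1/0.186 − 1/0.300)/(4πk) = 2.043/(4π·0.0359) = 4.529 K/W
  R_polyurethane foam = (1/0.300 − 1/0.447)/(4πk) = 1.096/(4π·0.0236) = 3.696 K/W
  R_conv,out = 1/(4πr²h) = 1/(4π·0.447²·8.63) = 0.04615 K/W
ΣR = 0.02257 + 0.001334 + 4.529 + 3.696 + 0.04615 = 8.295 K/W
Q = ΔT/ΣR = (-187 °C − 20.5 °C)/8.295 = -25.0 W
(Negative Q ⇒ heat flows inward; heat gain = 25.0 W.)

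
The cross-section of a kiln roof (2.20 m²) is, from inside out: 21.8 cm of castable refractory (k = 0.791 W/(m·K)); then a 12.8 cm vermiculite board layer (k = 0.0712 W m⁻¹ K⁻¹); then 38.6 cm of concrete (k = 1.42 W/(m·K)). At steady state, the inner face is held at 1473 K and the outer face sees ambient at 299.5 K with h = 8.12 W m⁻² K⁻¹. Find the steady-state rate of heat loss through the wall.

Treat each layer as a resistance in series:
  R_castable refractory = L/(kA) = 0.218/(0.791·2.20) = 0.1253 K/W
  R_vermiculite board = L/(kA) = 0.128/(0.0712·2.20) = 0.8172 K/W
  R_concrete = L/(kA) = 0.386/(1.42·2.20) = 0.1236 K/W
  R_conv,out = 1/(hA) = 1/(8.12·2.20) = 0.05598 K/W
ΣR = 0.1253 + 0.8172 + 0.1236 + 0.05598 = 1.122 K/W
Q = ΔT/ΣR = (1473 K − 299.5 K)/1.122 = 1050 W

Q = 1050 W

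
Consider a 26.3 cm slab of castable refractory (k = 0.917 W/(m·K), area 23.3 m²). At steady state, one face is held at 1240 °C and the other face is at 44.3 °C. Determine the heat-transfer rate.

Q = kA·ΔT/L = 0.917 × 23.3 × |1240 °C − 44.3 °C| / 0.263 = 97100 W

Q = 97100 W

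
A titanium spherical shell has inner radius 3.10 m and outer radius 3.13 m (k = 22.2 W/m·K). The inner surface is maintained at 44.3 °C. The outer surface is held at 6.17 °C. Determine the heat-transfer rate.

Q = 4πk·ΔT/(1/r₁ − 1/r₂) = 4π × 22.2 × 38.13 / (1/3.10 − 1/3.13) = 3.44×10^6 W

Q = 3440 kW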